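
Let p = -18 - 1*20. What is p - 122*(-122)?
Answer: 14846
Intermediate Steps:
p = -38 (p = -18 - 20 = -38)
p - 122*(-122) = -38 - 122*(-122) = -38 + 14884 = 14846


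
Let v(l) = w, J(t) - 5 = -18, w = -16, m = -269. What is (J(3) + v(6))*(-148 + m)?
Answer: 12093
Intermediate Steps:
J(t) = -13 (J(t) = 5 - 18 = -13)
v(l) = -16
(J(3) + v(6))*(-148 + m) = (-13 - 16)*(-148 - 269) = -29*(-417) = 12093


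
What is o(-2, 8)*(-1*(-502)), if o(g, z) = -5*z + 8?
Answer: -16064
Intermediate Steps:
o(g, z) = 8 - 5*z
o(-2, 8)*(-1*(-502)) = (8 - 5*8)*(-1*(-502)) = (8 - 40)*502 = -32*502 = -16064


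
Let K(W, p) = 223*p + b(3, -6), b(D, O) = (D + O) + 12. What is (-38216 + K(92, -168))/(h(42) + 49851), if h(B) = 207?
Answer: -75671/50058 ≈ -1.5117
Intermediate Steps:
b(D, O) = 12 + D + O
K(W, p) = 9 + 223*p (K(W, p) = 223*p + (12 + 3 - 6) = 223*p + 9 = 9 + 223*p)
(-38216 + K(92, -168))/(h(42) + 49851) = (-38216 + (9 + 223*(-168)))/(207 + 49851) = (-38216 + (9 - 37464))/50058 = (-38216 - 37455)*(1/50058) = -75671*1/50058 = -75671/50058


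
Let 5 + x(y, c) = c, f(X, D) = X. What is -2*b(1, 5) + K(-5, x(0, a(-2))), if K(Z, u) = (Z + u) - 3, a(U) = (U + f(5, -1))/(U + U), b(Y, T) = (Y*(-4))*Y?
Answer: -23/4 ≈ -5.7500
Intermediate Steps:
b(Y, T) = -4*Y² (b(Y, T) = (-4*Y)*Y = -4*Y²)
a(U) = (5 + U)/(2*U) (a(U) = (U + 5)/(U + U) = (5 + U)/((2*U)) = (5 + U)*(1/(2*U)) = (5 + U)/(2*U))
x(y, c) = -5 + c
K(Z, u) = -3 + Z + u
-2*b(1, 5) + K(-5, x(0, a(-2))) = -(-8)*1² + (-3 - 5 + (-5 + (½)*(5 - 2)/(-2))) = -(-8) + (-3 - 5 + (-5 + (½)*(-½)*3)) = -2*(-4) + (-3 - 5 + (-5 - ¾)) = 8 + (-3 - 5 - 23/4) = 8 - 55/4 = -23/4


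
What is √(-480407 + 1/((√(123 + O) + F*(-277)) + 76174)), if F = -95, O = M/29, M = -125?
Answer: √(-1427856557638 - 480407*√99818)/√(2972181 + √99818) ≈ 693.11*I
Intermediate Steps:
O = -125/29 ≈ -4.3103
√(-480407 + 1/((√(123 + O) + F*(-277)) + 76174)) = √(-480407 + 1/((√(123 - 125/29) - 95*(-277)) + 76174)) = √(-480407 + 1/((√(3442/29) + 26315) + 76174)) = √(-480407 + 1/((√99818/29 + 26315) + 76174)) = √(-480407 + 1/((26315 + √99818/29) + 76174)) = √(-480407 + 1/(102489 + √99818/29))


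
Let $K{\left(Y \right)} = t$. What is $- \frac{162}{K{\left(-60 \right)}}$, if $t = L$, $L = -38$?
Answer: $\frac{81}{19} \approx 4.2632$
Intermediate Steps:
$t = -38$
$K{\left(Y \right)} = -38$
$- \frac{162}{K{\left(-60 \right)}} = - \frac{162}{-38} = \left(-162\right) \left(- \frac{1}{38}\right) = \frac{81}{19}$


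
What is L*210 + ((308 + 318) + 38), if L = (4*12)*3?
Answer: 30904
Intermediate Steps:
L = 144 (L = 48*3 = 144)
L*210 + ((308 + 318) + 38) = 144*210 + ((308 + 318) + 38) = 30240 + (626 + 38) = 30240 + 664 = 30904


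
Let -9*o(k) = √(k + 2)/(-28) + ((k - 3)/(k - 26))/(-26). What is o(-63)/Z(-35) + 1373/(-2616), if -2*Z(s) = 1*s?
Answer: -18526817/35311640 + I*√61/4410 ≈ -0.52467 + 0.001771*I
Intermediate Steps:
Z(s) = -s/2
o(k) = √(2 + k)/252 + (-3 + k)/(234*(-26 + k)) (o(k) = -(√(k + 2)/(-28) + ((k - 3)/(k - 26))/(-26))/9 = -(√(2 + k)*(-1/28) + ((-3 + k)/(-26 + k))*(-1/26))/9 = -(-√(2 + k)/28 + ((-3 + k)/(-26 + k))*(-1/26))/9 = -(-√(2 + k)/28 - (-3 + k)/(26*(-26 + k)))/9 = √(2 + k)/252 + (-3 + k)/(234*(-26 + k)))
o(-63)/Z(-35) + 1373/(-2616) = ((-42 - 338*√(2 - 63) + 14*(-63) + 13*(-63)*√(2 - 63))/(3276*(-26 - 63)))/((-½*(-35))) + 1373/(-2616) = ((1/3276)*(-42 - 338*I*√61 - 882 + 13*(-63)*√(-61))/(-89))/(35/2) + 1373*(-1/2616) = ((1/3276)*(-1/89)*(-42 - 338*I*√61 - 882 + 13*(-63)*(I*√61)))*(2/35) - 1373/2616 = ((1/3276)*(-1/89)*(-42 - 338*I*√61 - 882 - 819*I*√61))*(2/35) - 1373/2616 = ((1/3276)*(-1/89)*(-924 - 1157*I*√61))*(2/35) - 1373/2616 = (11/3471 + I*√61/252)*(2/35) - 1373/2616 = (22/121485 + I*√61/4410) - 1373/2616 = -18526817/35311640 + I*√61/4410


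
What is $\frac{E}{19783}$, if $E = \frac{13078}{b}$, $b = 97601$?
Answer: $\frac{13078}{1930840583} \approx 6.7732 \cdot 10^{-6}$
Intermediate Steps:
$E = \frac{13078}{97601} \approx 0.13399$
$\frac{E}{19783} = \frac{13078}{97601 \cdot 19783} = \frac{13078}{97601} \cdot \frac{1}{19783} = \frac{13078}{1930840583}$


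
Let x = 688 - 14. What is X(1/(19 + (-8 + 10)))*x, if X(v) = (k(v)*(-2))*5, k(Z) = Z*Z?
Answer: -6740/441 ≈ -15.283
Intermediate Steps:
k(Z) = Z²
X(v) = -10*v² (X(v) = (v²*(-2))*5 = -2*v²*5 = -10*v²)
x = 674
X(1/(19 + (-8 + 10)))*x = -10/(19 + (-8 + 10))²*674 = -10/(19 + 2)²*674 = -10*(1/21)²*674 = -10*1/441*674 = -10/441*674 = -6740/441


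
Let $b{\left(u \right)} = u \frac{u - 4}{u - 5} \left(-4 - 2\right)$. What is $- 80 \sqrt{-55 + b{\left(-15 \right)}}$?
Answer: $- 40 \sqrt{122} \approx -441.81$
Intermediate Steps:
$b{\left(u \right)} = - \frac{6 u \left(-4 + u\right)}{-5 + u}$ ($b{\left(u \right)} = u \frac{-4 + u}{-5 + u} \left(-6\right) = \frac{u \left(-4 + u\right)}{-5 + u} \left(-6\right) = - \frac{6 u \left(-4 + u\right)}{-5 + u}$)
$- 80 \sqrt{-55 + b{\left(-15 \right)}} = - 80 \sqrt{-55 + 6 \left(-15\right) \frac{1}{-5 - 15} \left(4 - -15\right)} = - 80 \sqrt{-55 + 6 \left(-15\right) \frac{1}{-20} \left(4 + 15\right)} = - 80 \sqrt{-55 + 6 \left(-15\right) \left(- \frac{1}{20}\right) 19} = - 80 \sqrt{-55 + \frac{171}{2}} = - 80 \sqrt{\frac{61}{2}} = - 80 \frac{\sqrt{122}}{2} = - 40 \sqrt{122}$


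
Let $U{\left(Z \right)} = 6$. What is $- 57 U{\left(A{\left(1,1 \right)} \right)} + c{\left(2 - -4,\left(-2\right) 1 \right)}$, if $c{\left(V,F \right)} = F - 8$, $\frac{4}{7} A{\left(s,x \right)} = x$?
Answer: $-352$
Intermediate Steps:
$A{\left(s,x \right)} = \frac{7 x}{4}$
$c{\left(V,F \right)} = -8 + F$
$- 57 U{\left(A{\left(1,1 \right)} \right)} + c{\left(2 - -4,\left(-2\right) 1 \right)} = \left(-57\right) 6 - 10 = -342 - 10 = -352$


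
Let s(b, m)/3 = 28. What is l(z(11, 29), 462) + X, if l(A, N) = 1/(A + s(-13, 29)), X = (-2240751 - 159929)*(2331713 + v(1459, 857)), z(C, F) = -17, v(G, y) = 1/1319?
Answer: -494685256360049561/88373 ≈ -5.5977e+12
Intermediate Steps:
v(G, y) = 1/1319
s(b, m) = 84 (s(b, m) = 3*28 = 84)
X = -7383362035224640/1319 (X = (-2240751 - 159929)*(2331713 + 1/1319) = -2400680*3075529448/1319 = -7383362035224640/1319 ≈ -5.5977e+12)
l(A, N) = 1/(84 + A) (l(A, N) = 1/(A + 84) = 1/(84 + A))
l(z(11, 29), 462) + X = 1/(84 - 17) - 7383362035224640/1319 = 1/67 - 7383362035224640/1319 = -494685256360049561/88373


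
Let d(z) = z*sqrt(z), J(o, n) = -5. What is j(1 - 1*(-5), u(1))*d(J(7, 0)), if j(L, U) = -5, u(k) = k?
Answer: 25*I*sqrt(5) ≈ 55.902*I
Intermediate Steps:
d(z) = z**(3/2)
j(1 - 1*(-5), u(1))*d(J(7, 0)) = -(-25)*I*sqrt(5) = 25*I*sqrt(5)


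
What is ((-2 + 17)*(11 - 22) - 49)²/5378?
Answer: 22898/2689 ≈ 8.5154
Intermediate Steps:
((-2 + 17)*(11 - 22) - 49)²/5378 = (15*(-11) - 49)²*(1/5378) = (-165 - 49)²*(1/5378) = (-214)²*(1/5378) = 45796*(1/5378) = 22898/2689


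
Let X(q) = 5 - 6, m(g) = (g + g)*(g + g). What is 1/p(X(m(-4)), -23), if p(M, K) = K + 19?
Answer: -1/4 ≈ -0.25000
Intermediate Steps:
m(g) = 4*g**2 (m(g) = (2*g)*(2*g) = 4*g**2)
X(q) = -1
p(M, K) = 19 + K
1/p(X(m(-4)), -23) = 1/(19 - 23) = 1/(-4) = -1/4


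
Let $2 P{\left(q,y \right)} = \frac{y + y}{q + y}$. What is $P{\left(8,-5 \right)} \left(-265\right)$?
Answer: $\frac{1325}{3} \approx 441.67$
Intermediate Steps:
$P{\left(q,y \right)} = \frac{y}{q + y}$ ($P{\left(q,y \right)} = \frac{\left(y + y\right) \frac{1}{q + y}}{2} = \frac{2 y \frac{1}{q + y}}{2} = \frac{y}{q + y}$)
$P{\left(8,-5 \right)} \left(-265\right) = - \frac{5}{8 - 5} \left(-265\right) = - \frac{5}{3} \left(-265\right) = \left(-5\right) \frac{1}{3} \left(-265\right) = \left(- \frac{5}{3}\right) \left(-265\right) = \frac{1325}{3}$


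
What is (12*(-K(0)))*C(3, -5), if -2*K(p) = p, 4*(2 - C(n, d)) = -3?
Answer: 0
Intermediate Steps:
C(n, d) = 11/4 (C(n, d) = 2 - 1/4*(-3) = 2 + 3/4 = 11/4)
K(p) = -p/2
(12*(-K(0)))*C(3, -5) = (12*(-(-1)*0/2))*(11/4) = (12*(-1*0))*(11/4) = (12*0)*(11/4) = 0*(11/4) = 0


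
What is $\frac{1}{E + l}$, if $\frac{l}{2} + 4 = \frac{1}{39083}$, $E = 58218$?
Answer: $\frac{39083}{2275021432} \approx 1.7179 \cdot 10^{-5}$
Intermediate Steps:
$l = - \frac{312662}{39083}$ ($l = -8 + \frac{2}{39083} = - \frac{312662}{39083} \approx -7.9999$)
$\frac{1}{E + l} = \frac{1}{58218 - \frac{312662}{39083}} = \frac{1}{\frac{2275021432}{39083}} = \frac{39083}{2275021432}$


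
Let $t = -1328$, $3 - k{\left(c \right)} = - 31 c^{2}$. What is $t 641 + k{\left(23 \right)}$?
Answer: $-834846$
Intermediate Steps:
$k{\left(c \right)} = 3 + 31 c^{2}$ ($k{\left(c \right)} = 3 - - 31 c^{2} = 3 + 31 c^{2}$)
$t 641 + k{\left(23 \right)} = \left(-1328\right) 641 + \left(3 + 31 \cdot 23^{2}\right) = -851248 + \left(3 + 31 \cdot 529\right) = -851248 + \left(3 + 16399\right) = -851248 + 16402 = -834846$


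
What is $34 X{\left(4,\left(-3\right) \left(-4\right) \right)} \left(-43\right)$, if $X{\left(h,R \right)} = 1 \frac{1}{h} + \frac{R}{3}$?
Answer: $- \frac{12427}{2} \approx -6213.5$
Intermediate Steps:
$X{\left(h,R \right)} = \frac{1}{h} + \frac{R}{3}$ ($X{\left(h,R \right)} = \frac{1}{h} + R \frac{1}{3} = \frac{1}{h} + \frac{R}{3}$)
$34 X{\left(4,\left(-3\right) \left(-4\right) \right)} \left(-43\right) = 34 \left(\frac{1}{4} + \frac{\left(-3\right) \left(-4\right)}{3}\right) \left(-43\right) = 34 \left(\frac{1}{4} + \frac{1}{3} \cdot 12\right) \left(-43\right) = 34 \left(\frac{1}{4} + 4\right) \left(-43\right) = 34 \cdot \frac{17}{4} \left(-43\right) = \frac{289}{2} \left(-43\right) = - \frac{12427}{2}$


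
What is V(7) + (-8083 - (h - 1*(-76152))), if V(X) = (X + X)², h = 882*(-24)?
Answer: -62871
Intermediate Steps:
h = -21168
V(X) = 4*X² (V(X) = (2*X)² = 4*X²)
V(7) + (-8083 - (h - 1*(-76152))) = 4*7² + (-8083 - (-21168 - 1*(-76152))) = 4*49 + (-8083 - (-21168 + 76152)) = 196 + (-8083 - 1*54984) = 196 + (-8083 - 54984) = 196 - 63067 = -62871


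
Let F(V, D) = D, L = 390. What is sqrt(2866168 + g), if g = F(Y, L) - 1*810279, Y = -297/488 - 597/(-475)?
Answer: sqrt(2056279) ≈ 1434.0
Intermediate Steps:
Y = 150261/231800 (Y = -297*1/488 - 597*(-1/475) = -297/488 + 597/475 = 150261/231800 ≈ 0.64824)
g = -809889 (g = 390 - 1*810279 = 390 - 810279 = -809889)
sqrt(2866168 + g) = sqrt(2866168 - 809889) = sqrt(2056279)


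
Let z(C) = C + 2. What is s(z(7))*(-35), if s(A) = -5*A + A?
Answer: 1260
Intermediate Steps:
z(C) = 2 + C
s(A) = -4*A
s(z(7))*(-35) = -4*(2 + 7)*(-35) = -4*9*(-35) = -36*(-35) = 1260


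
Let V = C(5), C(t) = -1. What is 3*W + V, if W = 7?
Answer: 20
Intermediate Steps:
V = -1
3*W + V = 3*7 - 1 = 21 - 1 = 20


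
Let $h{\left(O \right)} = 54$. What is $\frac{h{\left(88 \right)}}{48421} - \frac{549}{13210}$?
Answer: $- \frac{25869789}{639641410} \approx -0.040444$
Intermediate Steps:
$\frac{h{\left(88 \right)}}{48421} - \frac{549}{13210} = \frac{54}{48421} - \frac{549}{13210} = - \frac{25869789}{639641410}$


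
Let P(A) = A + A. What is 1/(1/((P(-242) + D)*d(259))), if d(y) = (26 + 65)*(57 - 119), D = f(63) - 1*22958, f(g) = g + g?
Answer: 131548872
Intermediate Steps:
f(g) = 2*g
P(A) = 2*A
D = -22832 (D = 2*63 - 1*22958 = 126 - 22958 = -22832)
d(y) = -5642 (d(y) = 91*(-62) = -5642)
1/(1/((P(-242) + D)*d(259))) = 1/(1/((2*(-242) - 22832)*(-5642))) = 1/(-1/5642/(-484 - 22832)) = 1/(-1/5642/(-23316)) = 1/(-1/23316*(-1/5642)) = 1/(1/131548872) = 131548872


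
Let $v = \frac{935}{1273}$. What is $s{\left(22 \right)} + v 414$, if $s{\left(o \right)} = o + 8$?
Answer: $\frac{425280}{1273} \approx 334.08$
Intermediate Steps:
$s{\left(o \right)} = 8 + o$
$v = \frac{935}{1273}$ ($v = 935 \cdot \frac{1}{1273} = \frac{935}{1273} \approx 0.73449$)
$s{\left(22 \right)} + v 414 = \left(8 + 22\right) + \frac{935}{1273} \cdot 414 = 30 + \frac{387090}{1273} = \frac{425280}{1273}$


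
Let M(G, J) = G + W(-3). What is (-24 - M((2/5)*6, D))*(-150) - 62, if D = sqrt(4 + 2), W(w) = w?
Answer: 3448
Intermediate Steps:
D = sqrt(6) ≈ 2.4495
M(G, J) = -3 + G (M(G, J) = G - 3 = -3 + G)
(-24 - M((2/5)*6, D))*(-150) - 62 = (-24 - (-3 + (2/5)*6))*(-150) - 62 = (-24 - (-3 + 12/5))*(-150) - 62 = (-24 - 1*(-3/5))*(-150) - 62 = (-24 + 3/5)*(-150) - 62 = -117/5*(-150) - 62 = 3510 - 62 = 3448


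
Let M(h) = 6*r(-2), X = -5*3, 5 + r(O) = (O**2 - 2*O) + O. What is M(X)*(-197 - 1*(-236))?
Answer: 234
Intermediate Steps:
r(O) = -5 + O**2 - O (r(O) = -5 + ((O**2 - 2*O) + O) = -5 + (O**2 - O) = -5 + O**2 - O)
X = -15
M(h) = 6 (M(h) = 6*(-5 + (-2)**2 - 1*(-2)) = 6*(-5 + 4 + 2) = 6*1 = 6)
M(X)*(-197 - 1*(-236)) = 6*(-197 - 1*(-236)) = 6*(-197 + 236) = 6*39 = 234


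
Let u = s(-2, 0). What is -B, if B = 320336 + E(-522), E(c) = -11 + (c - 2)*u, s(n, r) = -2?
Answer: -321373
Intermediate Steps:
u = -2
E(c) = -7 - 2*c (E(c) = -11 + (c - 2)*(-2) = -11 + (-2 + c)*(-2) = -11 + (4 - 2*c) = -7 - 2*c)
B = 321373 (B = 320336 + (-7 - 2*(-522)) = 320336 + (-7 + 1044) = 320336 + 1037 = 321373)
-B = -1*321373 = -321373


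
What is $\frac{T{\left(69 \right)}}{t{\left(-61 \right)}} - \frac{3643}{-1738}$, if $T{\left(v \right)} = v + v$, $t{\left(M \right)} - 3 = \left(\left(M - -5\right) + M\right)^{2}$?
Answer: $\frac{2088325}{991529} \approx 2.1062$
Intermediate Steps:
$t{\left(M \right)} = 3 + \left(5 + 2 M\right)^{2}$ ($t{\left(M \right)} = 3 + \left(\left(M - -5\right) + M\right)^{2} = 3 + \left(\left(M + 5\right) + M\right)^{2} = 3 + \left(\left(5 + M\right) + M\right)^{2} = 3 + \left(5 + 2 M\right)^{2}$)
$T{\left(v \right)} = 2 v$
$\frac{T{\left(69 \right)}}{t{\left(-61 \right)}} - \frac{3643}{-1738} = \frac{2 \cdot 69}{3 + \left(5 + 2 \left(-61\right)\right)^{2}} - \frac{3643}{-1738} = \frac{138}{3 + \left(5 - 122\right)^{2}} - - \frac{3643}{1738} = \frac{138}{3 + \left(-117\right)^{2}} + \frac{3643}{1738} = \frac{138}{3 + 13689} + \frac{3643}{1738} = \frac{138}{13692} + \frac{3643}{1738} = 138 \cdot \frac{1}{13692} + \frac{3643}{1738} = \frac{23}{2282} + \frac{3643}{1738} = \frac{2088325}{991529}$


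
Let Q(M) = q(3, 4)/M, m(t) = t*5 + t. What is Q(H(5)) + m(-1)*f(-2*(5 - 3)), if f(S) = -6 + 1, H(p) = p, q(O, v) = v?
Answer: 154/5 ≈ 30.800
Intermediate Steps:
m(t) = 6*t (m(t) = 5*t + t = 6*t)
f(S) = -5
Q(M) = 4/M
Q(H(5)) + m(-1)*f(-2*(5 - 3)) = 4/5 + (6*(-1))*(-5) = 4*(⅕) - 6*(-5) = ⅘ + 30 = 154/5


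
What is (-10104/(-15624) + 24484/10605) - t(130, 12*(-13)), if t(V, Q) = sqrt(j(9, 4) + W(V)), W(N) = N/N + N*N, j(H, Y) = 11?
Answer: 971609/328755 - 4*sqrt(1057) ≈ -127.09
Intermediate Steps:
W(N) = 1 + N**2
t(V, Q) = sqrt(12 + V**2) (t(V, Q) = sqrt(11 + (1 + V**2)) = sqrt(12 + V**2))
(-10104/(-15624) + 24484/10605) - t(130, 12*(-13)) = (-10104/(-15624) + 24484/10605) - sqrt(12 + 130**2) = (-10104*(-1/15624) + 24484*(1/10605)) - sqrt(12 + 16900) = (421/651 + 24484/10605) - sqrt(16912) = 971609/328755 - 4*sqrt(1057)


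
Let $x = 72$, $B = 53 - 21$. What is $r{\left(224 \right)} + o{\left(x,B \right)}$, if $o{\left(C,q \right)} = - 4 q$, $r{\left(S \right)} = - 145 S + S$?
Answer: $-32384$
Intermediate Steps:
$B = 32$ ($B = 53 - 21 = 32$)
$r{\left(S \right)} = - 144 S$
$r{\left(224 \right)} + o{\left(x,B \right)} = \left(-144\right) 224 - 128 = -32256 - 128 = -32384$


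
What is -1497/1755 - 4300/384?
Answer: -225593/18720 ≈ -12.051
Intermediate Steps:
-1497/1755 - 4300/384 = -1497*1/1755 - 4300*1/384 = -499/585 - 1075/96 = -225593/18720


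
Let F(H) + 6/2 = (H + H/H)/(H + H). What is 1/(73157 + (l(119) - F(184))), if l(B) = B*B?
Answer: 368/32133943 ≈ 1.1452e-5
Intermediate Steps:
F(H) = -3 + (1 + H)/(2*H) (F(H) = -3 + (H + H/H)/(H + H) = -3 + (H + 1)/((2*H)) = -3 + (1 + H)*(1/(2*H)) = -3 + (1 + H)/(2*H))
l(B) = B²
1/(73157 + (l(119) - F(184))) = 1/(73157 + (119² - (1 - 5*184)/(2*184))) = 1/(73157 + (14161 - (1 - 920)/(2*184))) = 1/(73157 + (14161 - (-919)/(2*184))) = 1/(73157 + (14161 - 1*(-919/368))) = 1/(73157 + (14161 + 919/368)) = 1/(73157 + 5212167/368) = 1/(32133943/368) = 368/32133943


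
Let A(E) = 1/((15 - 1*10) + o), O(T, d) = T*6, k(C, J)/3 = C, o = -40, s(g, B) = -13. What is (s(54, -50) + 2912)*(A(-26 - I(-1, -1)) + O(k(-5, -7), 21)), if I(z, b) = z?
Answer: -9134749/35 ≈ -2.6099e+5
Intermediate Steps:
k(C, J) = 3*C
O(T, d) = 6*T
A(E) = -1/35 (A(E) = 1/((15 - 1*10) - 40) = 1/((15 - 10) - 40) = 1/(5 - 40) = 1/(-35) = -1/35)
(s(54, -50) + 2912)*(A(-26 - I(-1, -1)) + O(k(-5, -7), 21)) = (-13 + 2912)*(-1/35 + 6*(3*(-5))) = 2899*(-1/35 + 6*(-15)) = 2899*(-1/35 - 90) = 2899*(-3151/35) = -9134749/35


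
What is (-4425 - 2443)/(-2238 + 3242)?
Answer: -1717/251 ≈ -6.8406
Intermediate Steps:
(-4425 - 2443)/(-2238 + 3242) = -6868/1004 = -6868*1/1004 = -1717/251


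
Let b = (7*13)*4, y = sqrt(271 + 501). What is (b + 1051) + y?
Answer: 1415 + 2*sqrt(193) ≈ 1442.8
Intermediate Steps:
y = 2*sqrt(193) (y = sqrt(772) = 2*sqrt(193) ≈ 27.785)
b = 364 (b = 91*4 = 364)
(b + 1051) + y = (364 + 1051) + 2*sqrt(193) = 1415 + 2*sqrt(193)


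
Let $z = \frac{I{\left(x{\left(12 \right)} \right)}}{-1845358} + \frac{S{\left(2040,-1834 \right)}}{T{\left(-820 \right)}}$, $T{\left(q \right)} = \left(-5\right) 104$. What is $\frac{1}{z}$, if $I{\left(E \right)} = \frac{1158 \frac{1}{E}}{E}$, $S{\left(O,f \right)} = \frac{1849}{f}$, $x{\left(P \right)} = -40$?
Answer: $\frac{17598810174400}{34113767161} \approx 515.89$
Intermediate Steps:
$T{\left(q \right)} = -520$
$I{\left(E \right)} = \frac{1158}{E^{2}}$
$z = \frac{34113767161}{17598810174400}$ ($z = \frac{1158 \cdot \frac{1}{1600}}{-1845358} + \frac{1849 \frac{1}{-1834}}{-520} = 1158 \cdot \frac{1}{1600} \left(- \frac{1}{1845358}\right) + 1849 \left(- \frac{1}{1834}\right) \left(- \frac{1}{520}\right) = \frac{579}{800} \left(- \frac{1}{1845358}\right) - - \frac{1849}{953680} = - \frac{579}{1476286400} + \frac{1849}{953680} = \frac{34113767161}{17598810174400} \approx 0.0019384$)
$\frac{1}{z} = \frac{1}{\frac{34113767161}{17598810174400}} = \frac{17598810174400}{34113767161}$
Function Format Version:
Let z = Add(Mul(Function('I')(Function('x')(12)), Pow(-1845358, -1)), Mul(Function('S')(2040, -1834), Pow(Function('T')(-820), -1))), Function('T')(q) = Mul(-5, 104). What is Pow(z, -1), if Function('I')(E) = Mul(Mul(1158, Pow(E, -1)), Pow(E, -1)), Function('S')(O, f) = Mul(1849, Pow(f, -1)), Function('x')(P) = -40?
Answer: Rational(17598810174400, 34113767161) ≈ 515.89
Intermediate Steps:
Function('T')(q) = -520
Function('I')(E) = Mul(1158, Pow(E, -2))
z = Rational(34113767161, 17598810174400) (z = Add(Mul(Mul(1158, Pow(-40, -2)), Pow(-1845358, -1)), Mul(Mul(1849, Pow(-1834, -1)), Pow(-520, -1))) = Add(Mul(Mul(1158, Rational(1, 1600)), Rational(-1, 1845358)), Mul(Mul(1849, Rational(-1, 1834)), Rational(-1, 520))) = Add(Mul(Rational(579, 800), Rational(-1, 1845358)), Mul(Rational(-1849, 1834), Rational(-1, 520))) = Add(Rational(-579, 1476286400), Rational(1849, 953680)) = Rational(34113767161, 17598810174400) ≈ 0.0019384)
Pow(z, -1) = Pow(Rational(34113767161, 17598810174400), -1) = Rational(17598810174400, 34113767161)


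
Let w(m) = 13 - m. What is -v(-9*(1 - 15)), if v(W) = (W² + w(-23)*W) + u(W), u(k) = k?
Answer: -20538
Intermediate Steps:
v(W) = W² + 37*W (v(W) = (W² + (13 - 1*(-23))*W) + W = (W² + (13 + 23)*W) + W = (W² + 36*W) + W = W² + 37*W)
-v(-9*(1 - 15)) = -(-9*(1 - 15))*(37 - 9*(1 - 15)) = -(-9*(-14))*(37 - 9*(-14)) = -126*(37 + 126) = -126*163 = -1*20538 = -20538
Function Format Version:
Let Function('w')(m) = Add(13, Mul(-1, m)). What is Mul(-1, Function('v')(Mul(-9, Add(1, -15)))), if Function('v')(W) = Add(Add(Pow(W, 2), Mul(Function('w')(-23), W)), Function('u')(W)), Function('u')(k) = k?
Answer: -20538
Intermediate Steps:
Function('v')(W) = Add(Pow(W, 2), Mul(37, W)) (Function('v')(W) = Add(Add(Pow(W, 2), Mul(Add(13, Mul(-1, -23)), W)), W) = Add(Add(Pow(W, 2), Mul(Add(13, 23), W)), W) = Add(Add(Pow(W, 2), Mul(36, W)), W) = Add(Pow(W, 2), Mul(37, W)))
Mul(-1, Function('v')(Mul(-9, Add(1, -15)))) = Mul(-1, Mul(Mul(-9, Add(1, -15)), Add(37, Mul(-9, Add(1, -15))))) = Mul(-1, Mul(Mul(-9, -14), Add(37, Mul(-9, -14)))) = Mul(-1, Mul(126, Add(37, 126))) = Mul(-1, Mul(126, 163)) = Mul(-1, 20538) = -20538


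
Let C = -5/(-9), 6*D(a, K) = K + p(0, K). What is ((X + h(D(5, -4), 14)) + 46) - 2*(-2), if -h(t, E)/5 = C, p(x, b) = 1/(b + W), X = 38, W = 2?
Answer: 767/9 ≈ 85.222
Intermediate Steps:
p(x, b) = 1/(2 + b) (p(x, b) = 1/(b + 2) = 1/(2 + b))
D(a, K) = K/6 + 1/(6*(2 + K)) (D(a, K) = (K + 1/(2 + K))/6 = K/6 + 1/(6*(2 + K)))
C = 5/9 (C = -5*(-⅑) = 5/9 ≈ 0.55556)
h(t, E) = -25/9 (h(t, E) = -5*5/9 = -25/9)
((X + h(D(5, -4), 14)) + 46) - 2*(-2) = ((38 - 25/9) + 46) - 2*(-2) = (317/9 + 46) + 4 = 731/9 + 4 = 767/9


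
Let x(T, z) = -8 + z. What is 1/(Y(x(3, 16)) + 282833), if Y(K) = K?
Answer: 1/282841 ≈ 3.5356e-6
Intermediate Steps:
1/(Y(x(3, 16)) + 282833) = 1/((-8 + 16) + 282833) = 1/(8 + 282833) = 1/282841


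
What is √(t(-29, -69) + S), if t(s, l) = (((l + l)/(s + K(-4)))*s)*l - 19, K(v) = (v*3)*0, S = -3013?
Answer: √6490 ≈ 80.561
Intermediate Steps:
K(v) = 0 (K(v) = (3*v)*0 = 0)
t(s, l) = -19 + 2*l² (t(s, l) = (((l + l)/(s + 0))*s)*l - 19 = (((2*l)/s)*s)*l - 19 = ((2*l/s)*s)*l - 19 = (2*l)*l - 19 = 2*l² - 19 = -19 + 2*l²)
√(t(-29, -69) + S) = √((-19 + 2*(-69)²) - 3013) = √((-19 + 2*4761) - 3013) = √((-19 + 9522) - 3013) = √(9503 - 3013) = √6490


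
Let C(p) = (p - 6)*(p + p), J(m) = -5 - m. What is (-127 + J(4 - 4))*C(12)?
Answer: -19008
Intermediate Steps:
C(p) = 2*p*(-6 + p) (C(p) = (-6 + p)*(2*p) = 2*p*(-6 + p))
(-127 + J(4 - 4))*C(12) = (-127 + (-5 - (4 - 4)))*(2*12*(-6 + 12)) = (-127 + (-5 - 1*0))*(2*12*6) = (-127 + (-5 + 0))*144 = (-127 - 5)*144 = -132*144 = -19008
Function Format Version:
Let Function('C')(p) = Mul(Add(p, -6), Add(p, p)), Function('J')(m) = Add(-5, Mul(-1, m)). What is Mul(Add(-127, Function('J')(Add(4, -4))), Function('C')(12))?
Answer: -19008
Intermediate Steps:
Function('C')(p) = Mul(2, p, Add(-6, p)) (Function('C')(p) = Mul(Add(-6, p), Mul(2, p)) = Mul(2, p, Add(-6, p)))
Mul(Add(-127, Function('J')(Add(4, -4))), Function('C')(12)) = Mul(Add(-127, Add(-5, Mul(-1, Add(4, -4)))), Mul(2, 12, Add(-6, 12))) = Mul(Add(-127, Add(-5, Mul(-1, 0))), Mul(2, 12, 6)) = Mul(Add(-127, Add(-5, 0)), 144) = Mul(Add(-127, -5), 144) = Mul(-132, 144) = -19008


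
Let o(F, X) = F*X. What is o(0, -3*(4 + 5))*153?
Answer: 0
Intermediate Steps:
o(0, -3*(4 + 5))*153 = (0*(-3*(4 + 5)))*153 = (0*(-3*9))*153 = (0*(-27))*153 = 0*153 = 0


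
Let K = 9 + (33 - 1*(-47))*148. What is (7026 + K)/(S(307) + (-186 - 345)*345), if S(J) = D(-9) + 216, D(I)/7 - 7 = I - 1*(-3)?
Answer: -18875/182972 ≈ -0.10316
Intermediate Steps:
D(I) = 70 + 7*I (D(I) = 49 + 7*(I - 1*(-3)) = 49 + 7*(I + 3) = 49 + 7*(3 + I) = 49 + (21 + 7*I) = 70 + 7*I)
K = 11849 (K = 9 + (33 + 47)*148 = 9 + 80*148 = 9 + 11840 = 11849)
S(J) = 223 (S(J) = (70 + 7*(-9)) + 216 = (70 - 63) + 216 = 7 + 216 = 223)
(7026 + K)/(S(307) + (-186 - 345)*345) = (7026 + 11849)/(223 + (-186 - 345)*345) = 18875/(223 - 531*345) = 18875/(223 - 183195) = 18875/(-182972) = 18875*(-1/182972) = -18875/182972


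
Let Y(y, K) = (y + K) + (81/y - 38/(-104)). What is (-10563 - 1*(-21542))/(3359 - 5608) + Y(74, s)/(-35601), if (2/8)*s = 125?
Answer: -58039323097/11849864052 ≈ -4.8979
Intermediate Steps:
s = 500 (s = 4*125 = 500)
Y(y, K) = 19/52 + K + y + 81/y (Y(y, K) = (K + y) + (81/y - 38*(-1/104)) = (K + y) + (81/y + 19/52) = (K + y) + (19/52 + 81/y) = 19/52 + K + y + 81/y)
(-10563 - 1*(-21542))/(3359 - 5608) + Y(74, s)/(-35601) = (-10563 - 1*(-21542))/(3359 - 5608) + (19/52 + 500 + 74 + 81/74)/(-35601) = (-10563 + 21542)/(-2249) + (19/52 + 500 + 74 + 81*(1/74))*(-1/35601) = 10979*(-1/2249) + (19/52 + 500 + 74 + 81/74)*(-1/35601) = -10979/2249 + (1107185/1924)*(-1/35601) = -10979/2249 - 1107185/68496324 = -58039323097/11849864052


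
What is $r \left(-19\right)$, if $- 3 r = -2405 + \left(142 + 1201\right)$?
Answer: $-6726$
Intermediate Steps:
$r = 354$ ($r = - \frac{-2405 + \left(142 + 1201\right)}{3} = - \frac{-2405 + 1343}{3} = \left(- \frac{1}{3}\right) \left(-1062\right) = 354$)
$r \left(-19\right) = 354 \left(-19\right) = -6726$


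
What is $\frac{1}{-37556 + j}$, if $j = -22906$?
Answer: $- \frac{1}{60462} \approx -1.6539 \cdot 10^{-5}$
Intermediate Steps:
$\frac{1}{-37556 + j} = \frac{1}{-37556 - 22906} = \frac{1}{-60462} = - \frac{1}{60462}$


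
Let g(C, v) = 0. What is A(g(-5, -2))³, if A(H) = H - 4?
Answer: -64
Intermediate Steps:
A(H) = -4 + H
A(g(-5, -2))³ = (-4 + 0)³ = (-4)³ = -64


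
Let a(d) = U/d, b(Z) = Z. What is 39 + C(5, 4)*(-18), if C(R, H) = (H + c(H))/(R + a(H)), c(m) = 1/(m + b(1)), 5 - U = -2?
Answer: 139/5 ≈ 27.800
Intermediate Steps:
U = 7 (U = 5 - 1*(-2) = 5 + 2 = 7)
c(m) = 1/(1 + m) (c(m) = 1/(m + 1) = 1/(1 + m))
a(d) = 7/d
C(R, H) = (H + 1/(1 + H))/(R + 7/H)
39 + C(5, 4)*(-18) = 39 + (4*(1 + 4*(1 + 4))/((1 + 4)*(7 + 4*5)))*(-18) = 39 + (4*(1 + 4*5)/(5*(7 + 20)))*(-18) = 39 + (4*(1/5)*(1 + 20)/27)*(-18) = 39 + (4*(1/5)*(1/27)*21)*(-18) = 39 + (28/45)*(-18) = 39 - 56/5 = 139/5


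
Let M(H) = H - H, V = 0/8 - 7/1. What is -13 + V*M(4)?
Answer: -13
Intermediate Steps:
V = -7 (V = 0*(⅛) - 7*1 = 0 - 7 = -7)
M(H) = 0
-13 + V*M(4) = -13 - 7*0 = -13 + 0 = -13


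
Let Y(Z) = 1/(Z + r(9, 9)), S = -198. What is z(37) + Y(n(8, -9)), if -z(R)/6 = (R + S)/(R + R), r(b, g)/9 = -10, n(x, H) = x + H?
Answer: 43916/3367 ≈ 13.043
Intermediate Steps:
n(x, H) = H + x
r(b, g) = -90 (r(b, g) = 9*(-10) = -90)
z(R) = -3*(-198 + R)/R (z(R) = -6*(R - 198)/(R + R) = -6*(-198 + R)/(2*R) = -6*(-198 + R)*1/(2*R) = -3*(-198 + R)/R)
Y(Z) = 1/(-90 + Z) (Y(Z) = 1/(Z - 90) = 1/(-90 + Z))
z(37) + Y(n(8, -9)) = (-3 + 594/37) + 1/(-90 + (-9 + 8)) = (-3 + 594*(1/37)) + 1/(-90 - 1) = (-3 + 594/37) + 1/(-91) = 483/37 - 1/91 = 43916/3367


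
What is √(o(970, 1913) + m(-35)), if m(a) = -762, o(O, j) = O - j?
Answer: I*√1705 ≈ 41.292*I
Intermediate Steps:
√(o(970, 1913) + m(-35)) = √((970 - 1*1913) - 762) = √((970 - 1913) - 762) = √(-943 - 762) = √(-1705) = I*√1705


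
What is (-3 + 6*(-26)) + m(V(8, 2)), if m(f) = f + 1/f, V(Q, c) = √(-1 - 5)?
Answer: -159 + 5*I*√6/6 ≈ -159.0 + 2.0412*I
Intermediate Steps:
V(Q, c) = I*√6 (V(Q, c) = √(-6) = I*√6)
(-3 + 6*(-26)) + m(V(8, 2)) = (-3 + 6*(-26)) + (I*√6 + 1/(I*√6)) = (-3 - 156) + (I*√6 - I*√6/6) = -159 + 5*I*√6/6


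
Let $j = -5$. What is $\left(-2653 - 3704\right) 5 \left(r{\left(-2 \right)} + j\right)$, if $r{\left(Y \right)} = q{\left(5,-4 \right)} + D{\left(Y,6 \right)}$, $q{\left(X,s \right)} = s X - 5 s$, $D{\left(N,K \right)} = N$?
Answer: $222495$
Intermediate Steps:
$q{\left(X,s \right)} = - 5 s + X s$ ($q{\left(X,s \right)} = X s - 5 s = - 5 s + X s$)
$r{\left(Y \right)} = Y$ ($r{\left(Y \right)} = - 4 \left(-5 + 5\right) + Y = \left(-4\right) 0 + Y = 0 + Y = Y$)
$\left(-2653 - 3704\right) 5 \left(r{\left(-2 \right)} + j\right) = \left(-2653 - 3704\right) 5 \left(-2 - 5\right) = - 6357 \cdot 5 \left(-7\right) = \left(-6357\right) \left(-35\right) = 222495$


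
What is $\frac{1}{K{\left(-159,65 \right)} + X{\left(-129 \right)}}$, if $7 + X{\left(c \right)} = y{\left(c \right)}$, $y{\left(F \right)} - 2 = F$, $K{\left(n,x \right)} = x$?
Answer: $- \frac{1}{69} \approx -0.014493$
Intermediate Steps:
$y{\left(F \right)} = 2 + F$
$X{\left(c \right)} = -5 + c$ ($X{\left(c \right)} = -7 + \left(2 + c\right) = -5 + c$)
$\frac{1}{K{\left(-159,65 \right)} + X{\left(-129 \right)}} = \frac{1}{65 - 134} = \frac{1}{-69} = - \frac{1}{69}$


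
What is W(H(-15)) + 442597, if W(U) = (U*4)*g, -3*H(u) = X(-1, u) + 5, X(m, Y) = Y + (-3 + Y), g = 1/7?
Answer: 1327807/3 ≈ 4.4260e+5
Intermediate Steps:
g = ⅐ ≈ 0.14286
X(m, Y) = -3 + 2*Y
H(u) = -⅔ - 2*u/3 (H(u) = -((-3 + 2*u) + 5)/3 = -(2 + 2*u)/3 = -⅔ - 2*u/3)
W(U) = 4*U/7 (W(U) = (U*4)*(⅐) = (4*U)*(⅐) = 4*U/7)
W(H(-15)) + 442597 = 4*(-⅔ - ⅔*(-15))/7 + 442597 = 4*(-⅔ + 10)/7 + 442597 = (4/7)*(28/3) + 442597 = 16/3 + 442597 = 1327807/3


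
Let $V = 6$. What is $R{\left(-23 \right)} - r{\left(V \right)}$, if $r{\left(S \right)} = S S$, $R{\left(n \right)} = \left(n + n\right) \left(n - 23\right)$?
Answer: $2080$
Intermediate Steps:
$R{\left(n \right)} = 2 n \left(-23 + n\right)$
$r{\left(S \right)} = S^{2}$
$R{\left(-23 \right)} - r{\left(V \right)} = 2 \left(-23\right) \left(-23 - 23\right) - 6^{2} = 2 \left(-23\right) \left(-46\right) - 36 = 2116 - 36 = 2080$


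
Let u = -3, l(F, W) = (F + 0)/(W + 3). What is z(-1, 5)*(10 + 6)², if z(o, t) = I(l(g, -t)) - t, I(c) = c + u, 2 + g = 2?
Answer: -2048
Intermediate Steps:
g = 0 (g = -2 + 2 = 0)
l(F, W) = F/(3 + W)
I(c) = -3 + c (I(c) = c - 3 = -3 + c)
z(o, t) = -3 - t (z(o, t) = (-3 + 0/(3 - t)) - t = (-3 + 0) - t = -3 - t)
z(-1, 5)*(10 + 6)² = (-3 - 1*5)*(10 + 6)² = (-3 - 5)*16² = -8*256 = -2048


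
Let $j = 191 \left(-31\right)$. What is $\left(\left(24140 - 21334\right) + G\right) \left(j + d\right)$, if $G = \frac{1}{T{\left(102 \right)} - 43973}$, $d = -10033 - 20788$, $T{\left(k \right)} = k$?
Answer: $- \frac{4523014602550}{43871} \approx -1.031 \cdot 10^{8}$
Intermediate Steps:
$d = -30821$
$j = -5921$
$G = - \frac{1}{43871}$ ($G = \frac{1}{102 - 43973} = \frac{1}{-43871} = - \frac{1}{43871} \approx -2.2794 \cdot 10^{-5}$)
$\left(\left(24140 - 21334\right) + G\right) \left(j + d\right) = \left(\left(24140 - 21334\right) - \frac{1}{43871}\right) \left(-5921 - 30821\right) = \left(2806 - \frac{1}{43871}\right) \left(-36742\right) = \frac{123102025}{43871} \left(-36742\right) = - \frac{4523014602550}{43871}$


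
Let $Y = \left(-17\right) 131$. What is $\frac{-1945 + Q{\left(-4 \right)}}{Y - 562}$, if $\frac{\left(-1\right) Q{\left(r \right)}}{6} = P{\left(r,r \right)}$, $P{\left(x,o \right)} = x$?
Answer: $\frac{1921}{2789} \approx 0.68878$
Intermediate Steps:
$Q{\left(r \right)} = - 6 r$
$Y = -2227$
$\frac{-1945 + Q{\left(-4 \right)}}{Y - 562} = \frac{-1945 - -24}{-2227 - 562} = \frac{-1945 + 24}{-2789} = \left(-1921\right) \left(- \frac{1}{2789}\right) = \frac{1921}{2789}$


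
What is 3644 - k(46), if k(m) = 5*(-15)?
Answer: 3719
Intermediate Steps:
k(m) = -75
3644 - k(46) = 3644 - 1*(-75) = 3644 + 75 = 3719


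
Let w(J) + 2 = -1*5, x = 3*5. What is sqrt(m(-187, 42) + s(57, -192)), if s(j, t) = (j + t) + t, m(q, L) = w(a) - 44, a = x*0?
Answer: 3*I*sqrt(42) ≈ 19.442*I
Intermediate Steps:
x = 15
a = 0 (a = 15*0 = 0)
w(J) = -7 (w(J) = -2 - 1*5 = -2 - 5 = -7)
m(q, L) = -51 (m(q, L) = -7 - 44 = -51)
s(j, t) = j + 2*t
sqrt(m(-187, 42) + s(57, -192)) = sqrt(-51 + (57 + 2*(-192))) = sqrt(-51 + (57 - 384)) = sqrt(-51 - 327) = sqrt(-378) = 3*I*sqrt(42)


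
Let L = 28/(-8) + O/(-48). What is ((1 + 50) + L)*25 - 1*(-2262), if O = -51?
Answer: 55617/16 ≈ 3476.1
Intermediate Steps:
L = -39/16 (L = 28/(-8) - 51/(-48) = 28*(-1/8) - 51*(-1/48) = -7/2 + 17/16 = -39/16 ≈ -2.4375)
((1 + 50) + L)*25 - 1*(-2262) = ((1 + 50) - 39/16)*25 - 1*(-2262) = (51 - 39/16)*25 + 2262 = (777/16)*25 + 2262 = 19425/16 + 2262 = 55617/16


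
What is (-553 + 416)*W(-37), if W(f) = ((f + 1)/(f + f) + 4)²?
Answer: -3775172/1369 ≈ -2757.6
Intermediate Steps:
W(f) = (4 + (1 + f)/(2*f))² (W(f) = ((1 + f)/((2*f)) + 4)² = ((1 + f)*(1/(2*f)) + 4)² = ((1 + f)/(2*f) + 4)² = (4 + (1 + f)/(2*f))²)
(-553 + 416)*W(-37) = (-553 + 416)*((¼)*(1 + 9*(-37))²/(-37)²) = -137*(1 - 333)²/(4*1369) = -137*(-332)²/(4*1369) = -137*110224/(4*1369) = -137*27556/1369 = -3775172/1369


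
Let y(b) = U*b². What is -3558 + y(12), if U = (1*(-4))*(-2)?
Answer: -2406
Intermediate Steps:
U = 8 (U = -4*(-2) = 8)
y(b) = 8*b²
-3558 + y(12) = -3558 + 8*12² = -3558 + 8*144 = -3558 + 1152 = -2406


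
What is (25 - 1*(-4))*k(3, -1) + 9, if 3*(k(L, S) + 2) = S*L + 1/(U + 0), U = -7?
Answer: -1667/21 ≈ -79.381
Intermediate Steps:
k(L, S) = -43/21 + L*S/3 (k(L, S) = -2 + (S*L + 1/(-7 + 0))/3 = -2 + (L*S + 1/(-7))/3 = -2 + (L*S - ⅐)/3 = -2 + (-⅐ + L*S)/3 = -2 + (-1/21 + L*S/3) = -43/21 + L*S/3)
(25 - 1*(-4))*k(3, -1) + 9 = (25 - 1*(-4))*(-43/21 + (⅓)*3*(-1)) + 9 = (25 + 4)*(-43/21 - 1) + 9 = 29*(-64/21) + 9 = -1856/21 + 9 = -1667/21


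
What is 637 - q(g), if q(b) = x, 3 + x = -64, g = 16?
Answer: 704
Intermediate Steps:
x = -67 (x = -3 - 64 = -67)
q(b) = -67
637 - q(g) = 637 - 1*(-67) = 637 + 67 = 704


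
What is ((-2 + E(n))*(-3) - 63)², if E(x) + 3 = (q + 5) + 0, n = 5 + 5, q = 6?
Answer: 6561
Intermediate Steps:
n = 10
E(x) = 8 (E(x) = -3 + ((6 + 5) + 0) = -3 + (11 + 0) = -3 + 11 = 8)
((-2 + E(n))*(-3) - 63)² = ((-2 + 8)*(-3) - 63)² = (6*(-3) - 63)² = (-18 - 63)² = (-81)² = 6561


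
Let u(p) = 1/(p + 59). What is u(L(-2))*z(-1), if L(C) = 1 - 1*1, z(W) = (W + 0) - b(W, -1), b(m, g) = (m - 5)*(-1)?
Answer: -7/59 ≈ -0.11864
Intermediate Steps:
b(m, g) = 5 - m (b(m, g) = (-5 + m)*(-1) = 5 - m)
z(W) = -5 + 2*W (z(W) = (W + 0) - (5 - W) = W + (-5 + W) = -5 + 2*W)
L(C) = 0 (L(C) = 1 - 1 = 0)
u(p) = 1/(59 + p)
u(L(-2))*z(-1) = (-5 + 2*(-1))/(59 + 0) = (-5 - 2)/59 = (1/59)*(-7) = -7/59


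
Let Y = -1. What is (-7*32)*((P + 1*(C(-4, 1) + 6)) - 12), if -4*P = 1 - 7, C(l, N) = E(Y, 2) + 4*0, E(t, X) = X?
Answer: 560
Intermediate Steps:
C(l, N) = 2 (C(l, N) = 2 + 4*0 = 2 + 0 = 2)
P = 3/2 (P = -(1 - 7)/4 = -¼*(-6) = 3/2 ≈ 1.5000)
(-7*32)*((P + 1*(C(-4, 1) + 6)) - 12) = (-7*32)*((3/2 + 1*(2 + 6)) - 12) = -224*((3/2 + 1*8) - 12) = -224*((3/2 + 8) - 12) = -224*(19/2 - 12) = -224*(-5/2) = 560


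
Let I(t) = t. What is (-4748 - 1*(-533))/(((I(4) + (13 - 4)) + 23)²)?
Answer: -1405/432 ≈ -3.2523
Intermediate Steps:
(-4748 - 1*(-533))/(((I(4) + (13 - 4)) + 23)²) = (-4748 - 1*(-533))/(((4 + (13 - 4)) + 23)²) = (-4748 + 533)/(((4 + 9) + 23)²) = -4215/(13 + 23)² = -4215/(36²) = -4215/1296 = -4215*1/1296 = -1405/432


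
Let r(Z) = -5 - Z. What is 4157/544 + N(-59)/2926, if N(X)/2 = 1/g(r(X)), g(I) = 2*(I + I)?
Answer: 164205725/21488544 ≈ 7.6415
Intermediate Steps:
g(I) = 4*I (g(I) = 2*(2*I) = 4*I)
N(X) = 2/(-20 - 4*X) (N(X) = 2/((4*(-5 - X))) = 2/(-20 - 4*X))
4157/544 + N(-59)/2926 = 4157/544 - 1/(10 + 2*(-59))/2926 = 4157*(1/544) - 1/(10 - 118)*(1/2926) = 4157/544 - 1/(-108)*(1/2926) = 4157/544 - 1*(-1/108)*(1/2926) = 4157/544 + (1/108)*(1/2926) = 4157/544 + 1/316008 = 164205725/21488544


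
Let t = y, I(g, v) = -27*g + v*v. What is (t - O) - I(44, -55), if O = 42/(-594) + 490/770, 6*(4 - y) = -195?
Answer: -356611/198 ≈ -1801.1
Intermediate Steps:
I(g, v) = v² - 27*g (I(g, v) = -27*g + v² = v² - 27*g)
y = 73/2 (y = 4 - (-1)*195*1/6 = 4 - (-1)*195/6 = 4 - ⅙*(-195) = 4 + 65/2 = 73/2 ≈ 36.500)
t = 73/2 ≈ 36.500
O = 56/99 (O = 42*(-1/594) + 490*(1/770) = -7/99 + 7/11 = 56/99 ≈ 0.56566)
(t - O) - I(44, -55) = (73/2 - 1*56/99) - ((-55)² - 27*44) = (73/2 - 56/99) - (3025 - 1188) = 7115/198 - 1*1837 = 7115/198 - 1837 = -356611/198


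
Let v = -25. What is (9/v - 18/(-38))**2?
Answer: 2916/225625 ≈ 0.012924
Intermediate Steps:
(9/v - 18/(-38))**2 = (9/(-25) - 18/(-38))**2 = (9*(-1/25) - 18*(-1/38))**2 = (-9/25 + 9/19)**2 = (54/475)**2 = 2916/225625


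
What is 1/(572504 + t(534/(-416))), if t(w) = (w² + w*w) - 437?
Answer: 21632/12375024633 ≈ 1.7480e-6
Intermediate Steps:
t(w) = -437 + 2*w² (t(w) = (w² + w²) - 437 = 2*w² - 437 = -437 + 2*w²)
1/(572504 + t(534/(-416))) = 1/(572504 + (-437 + 2*(534/(-416))²)) = 1/(572504 + (-437 + 2*(534*(-1/416))²)) = 1/(572504 + (-437 + 2*(-267/208)²)) = 1/(572504 + (-437 + 2*(71289/43264))) = 1/(572504 + (-437 + 71289/21632)) = 1/(572504 - 9381895/21632) = 1/(12375024633/21632) = 21632/12375024633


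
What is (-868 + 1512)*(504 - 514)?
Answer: -6440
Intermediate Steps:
(-868 + 1512)*(504 - 514) = 644*(-10) = -6440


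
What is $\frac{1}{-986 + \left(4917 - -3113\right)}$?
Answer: $\frac{1}{7044} \approx 0.00014196$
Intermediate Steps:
$\frac{1}{-986 + \left(4917 - -3113\right)} = \frac{1}{-986 + \left(4917 + 3113\right)} = \frac{1}{-986 + 8030} = \frac{1}{7044}$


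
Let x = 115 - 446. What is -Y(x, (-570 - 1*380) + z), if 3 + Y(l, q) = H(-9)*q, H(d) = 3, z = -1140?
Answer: 6273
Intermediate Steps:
x = -331
Y(l, q) = -3 + 3*q
-Y(x, (-570 - 1*380) + z) = -(-3 + 3*((-570 - 1*380) - 1140)) = -(-3 + 3*((-570 - 380) - 1140)) = -(-3 + 3*(-950 - 1140)) = -(-3 + 3*(-2090)) = -(-3 - 6270) = -1*(-6273) = 6273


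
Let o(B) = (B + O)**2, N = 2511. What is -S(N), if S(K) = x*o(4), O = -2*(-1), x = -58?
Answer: 2088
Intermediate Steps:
O = 2
o(B) = (2 + B)**2 (o(B) = (B + 2)**2 = (2 + B)**2)
S(K) = -2088 (S(K) = -58*(2 + 4)**2 = -58*6**2 = -58*36 = -2088)
-S(N) = -1*(-2088) = 2088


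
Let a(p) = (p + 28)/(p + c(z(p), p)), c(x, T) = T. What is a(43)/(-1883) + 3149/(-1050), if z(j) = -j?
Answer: -18214904/6072675 ≈ -2.9995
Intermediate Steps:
a(p) = (28 + p)/(2*p) (a(p) = (p + 28)/(p + p) = (28 + p)/((2*p)) = (28 + p)*(1/(2*p)) = (28 + p)/(2*p))
a(43)/(-1883) + 3149/(-1050) = ((½)*(28 + 43)/43)/(-1883) + 3149/(-1050) = ((½)*(1/43)*71)*(-1/1883) + 3149*(-1/1050) = (71/86)*(-1/1883) - 3149/1050 = -71/161938 - 3149/1050 = -18214904/6072675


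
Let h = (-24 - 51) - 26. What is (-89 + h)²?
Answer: 36100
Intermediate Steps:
h = -101 (h = -75 - 26 = -101)
(-89 + h)² = (-89 - 101)² = (-190)² = 36100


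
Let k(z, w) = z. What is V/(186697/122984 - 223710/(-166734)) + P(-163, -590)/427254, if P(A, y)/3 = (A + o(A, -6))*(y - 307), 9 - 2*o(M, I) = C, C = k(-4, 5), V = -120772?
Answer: -117563506982926354539/2783867823959828 ≈ -42230.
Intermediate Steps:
C = -4
o(M, I) = 13/2 (o(M, I) = 9/2 - ½*(-4) = 9/2 + 2 = 13/2)
P(A, y) = 3*(-307 + y)*(13/2 + A) (P(A, y) = 3*((A + 13/2)*(y - 307)) = 3*((13/2 + A)*(-307 + y)) = 3*((-307 + y)*(13/2 + A)) = 3*(-307 + y)*(13/2 + A))
V/(186697/122984 - 223710/(-166734)) + P(-163, -590)/427254 = -120772/(186697/122984 - 223710/(-166734)) + (-11973/2 - 921*(-163) + (39/2)*(-590) + 3*(-163)*(-590))/427254 = -120772/(186697*(1/122984) - 223710*(-1/166734)) + (-11973/2 + 150123 - 11505 + 288510)*(1/427254) = -120772/(186697/122984 + 37285/27789) + (842283/2)*(1/427254) = -120772/9773581373/3417602376 + 280761/284836 = -120772*3417602376/9773581373 + 280761/284836 = -412750674154272/9773581373 + 280761/284836 = -117563506982926354539/2783867823959828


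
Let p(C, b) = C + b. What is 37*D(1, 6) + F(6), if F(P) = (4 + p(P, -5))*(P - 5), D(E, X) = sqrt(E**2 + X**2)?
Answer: 5 + 37*sqrt(37) ≈ 230.06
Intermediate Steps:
F(P) = (-1 + P)*(-5 + P) (F(P) = (4 + (P - 5))*(P - 5) = (4 + (-5 + P))*(-5 + P) = (-1 + P)*(-5 + P))
37*D(1, 6) + F(6) = 37*sqrt(1**2 + 6**2) + (5 - 1*6 + 6*(-5 + 6)) = 37*sqrt(1 + 36) + (5 - 6 + 6*1) = 37*sqrt(37) + (5 - 6 + 6) = 37*sqrt(37) + 5 = 5 + 37*sqrt(37)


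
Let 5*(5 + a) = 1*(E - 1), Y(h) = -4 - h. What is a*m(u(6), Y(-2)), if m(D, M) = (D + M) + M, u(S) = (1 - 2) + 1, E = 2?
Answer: 96/5 ≈ 19.200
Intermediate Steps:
u(S) = 0 (u(S) = -1 + 1 = 0)
m(D, M) = D + 2*M
a = -24/5 (a = -5 + (1*(2 - 1))/5 = -5 + (1*1)/5 = -5 + (⅕)*1 = -5 + ⅕ = -24/5 ≈ -4.8000)
a*m(u(6), Y(-2)) = -24*(0 + 2*(-4 - 1*(-2)))/5 = -24*(0 + 2*(-4 + 2))/5 = -24*(0 + 2*(-2))/5 = -24*(0 - 4)/5 = -24/5*(-4) = 96/5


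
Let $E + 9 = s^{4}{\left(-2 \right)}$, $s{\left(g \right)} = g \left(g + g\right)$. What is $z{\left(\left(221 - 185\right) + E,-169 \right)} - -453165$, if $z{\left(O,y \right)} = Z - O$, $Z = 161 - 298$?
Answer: $448905$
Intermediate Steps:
$s{\left(g \right)} = 2 g^{2}$ ($s{\left(g \right)} = g 2 g = 2 g^{2}$)
$E = 4087$ ($E = -9 + \left(2 \left(-2\right)^{2}\right)^{4} = -9 + \left(2 \cdot 4\right)^{4} = -9 + 8^{4} = -9 + 4096 = 4087$)
$Z = -137$
$z{\left(O,y \right)} = -137 - O$
$z{\left(\left(221 - 185\right) + E,-169 \right)} - -453165 = \left(-137 - \left(\left(221 - 185\right) + 4087\right)\right) - -453165 = \left(-137 - \left(36 + 4087\right)\right) + 453165 = \left(-137 - 4123\right) + 453165 = -4260 + 453165 = 448905$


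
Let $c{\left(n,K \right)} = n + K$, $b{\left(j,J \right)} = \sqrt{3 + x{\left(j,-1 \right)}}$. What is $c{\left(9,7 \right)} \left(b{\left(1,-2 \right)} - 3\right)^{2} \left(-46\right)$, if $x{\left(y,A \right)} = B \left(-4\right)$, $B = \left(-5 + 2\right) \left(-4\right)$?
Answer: $26496 + 13248 i \sqrt{5} \approx 26496.0 + 29623.0 i$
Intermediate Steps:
$B = 12$ ($B = \left(-3\right) \left(-4\right) = 12$)
$x{\left(y,A \right)} = -48$ ($x{\left(y,A \right)} = 12 \left(-4\right) = -48$)
$b{\left(j,J \right)} = 3 i \sqrt{5}$ ($b{\left(j,J \right)} = \sqrt{3 - 48} = \sqrt{-45} = 3 i \sqrt{5}$)
$c{\left(n,K \right)} = K + n$
$c{\left(9,7 \right)} \left(b{\left(1,-2 \right)} - 3\right)^{2} \left(-46\right) = \left(7 + 9\right) \left(3 i \sqrt{5} - 3\right)^{2} \left(-46\right) = 16 \left(-3 + 3 i \sqrt{5}\right)^{2} \left(-46\right) = - 736 \left(-3 + 3 i \sqrt{5}\right)^{2}$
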